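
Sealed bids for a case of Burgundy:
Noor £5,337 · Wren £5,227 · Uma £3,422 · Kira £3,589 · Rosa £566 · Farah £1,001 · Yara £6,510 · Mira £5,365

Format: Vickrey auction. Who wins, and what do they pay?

Yara pays £5,365

Rule: the highest bidder wins and pays the second-highest bid.
Sorting bids: 6,510 (Yara) > 5,365 (Mira) > 5,337 (Noor) > 5,227 (Wren) > 3,589 (Kira) > 3,422 (Uma) > …
Yara wins with the highest bid; price is set by the runner-up at £5,365.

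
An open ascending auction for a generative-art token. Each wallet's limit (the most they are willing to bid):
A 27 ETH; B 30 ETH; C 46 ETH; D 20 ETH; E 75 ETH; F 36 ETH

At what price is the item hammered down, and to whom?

E wins at 46 ETH

Rule: the price rises until one bidder remains; the winner pays the price at which the last rival dropped out.
Limits in order: 75 (E) > 46 (C) > 36 (F) > 30 (B) > 27 (A) > 20 (D)
C is the last rival to drop out, at 46 ETH; E remains and wins at that price.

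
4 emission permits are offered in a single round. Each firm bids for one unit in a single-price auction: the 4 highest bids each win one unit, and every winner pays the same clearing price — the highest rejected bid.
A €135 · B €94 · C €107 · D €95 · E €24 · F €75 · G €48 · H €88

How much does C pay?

C pays €88

Bids ranked high→low: 135 (A), 107 (C), 95 (D), 94 (B), 88 (H), 75 (F), …
Winners (4 units): A, C, D, B.
Clearing price = highest rejected bid = €88.
C wins → pays €88.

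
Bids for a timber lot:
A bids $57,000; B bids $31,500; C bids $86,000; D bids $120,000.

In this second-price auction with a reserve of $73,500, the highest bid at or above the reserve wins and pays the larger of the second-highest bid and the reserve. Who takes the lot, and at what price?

Sorting bids: 120,000 (D) > 86,000 (C) > 57,000 (A) > 31,500 (B)
Highest eligible bid: D at $120,000.
Second-highest bid $86,000 exceeds the reserve $73,500 → payment $86,000.

D pays $86,000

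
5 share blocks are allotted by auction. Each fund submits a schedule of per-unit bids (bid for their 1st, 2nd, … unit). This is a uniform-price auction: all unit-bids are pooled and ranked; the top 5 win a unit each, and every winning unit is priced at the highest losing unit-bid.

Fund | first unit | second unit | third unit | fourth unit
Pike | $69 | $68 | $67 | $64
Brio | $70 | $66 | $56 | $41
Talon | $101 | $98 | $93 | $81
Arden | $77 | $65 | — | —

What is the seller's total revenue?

Pooled unit-bids ranked (top 5): 101 (Talon-1), 98 (Talon-2), 93 (Talon-3), 81 (Talon-4), 77 (Arden-1)
First bid not allocated: $70.
Allocation: Arden 1, Talon 4. Every unit priced at $70.
Revenue = 5 × 70 = $350.

Total revenue: $350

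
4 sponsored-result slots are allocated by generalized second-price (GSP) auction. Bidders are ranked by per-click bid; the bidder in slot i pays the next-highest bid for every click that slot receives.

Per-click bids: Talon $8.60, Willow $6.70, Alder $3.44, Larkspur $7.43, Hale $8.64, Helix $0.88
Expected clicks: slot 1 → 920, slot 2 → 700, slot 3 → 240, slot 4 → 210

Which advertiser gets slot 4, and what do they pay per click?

Willow; $3.44 per click

Ranked by bid: $8.64 (Hale) > $8.60 (Talon) > $7.43 (Larkspur) > $6.70 (Willow) > $3.44 (Alder) > …
Slot 4 goes to the fourth-ranked bidder, Willow, who pays the next bid down: $3.44/click.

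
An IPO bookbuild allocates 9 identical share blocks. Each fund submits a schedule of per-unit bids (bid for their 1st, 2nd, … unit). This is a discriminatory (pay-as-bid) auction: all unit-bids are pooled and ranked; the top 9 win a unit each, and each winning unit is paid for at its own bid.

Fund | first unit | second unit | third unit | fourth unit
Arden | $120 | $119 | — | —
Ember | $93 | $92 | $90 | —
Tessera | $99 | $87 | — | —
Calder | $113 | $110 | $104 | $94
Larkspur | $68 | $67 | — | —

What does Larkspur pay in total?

Pooled unit-bids ranked (top 9): 120 (Arden-1), 119 (Arden-2), 113 (Calder-1), 110 (Calder-2), 104 (Calder-3), 99 (Tessera-1), 94 (Calder-4), 93 (Ember-1), 92 (Ember-2)
Next rejected bid: $90 (not a price — pay-as-bid).
Larkspur wins no units.

Larkspur pays $0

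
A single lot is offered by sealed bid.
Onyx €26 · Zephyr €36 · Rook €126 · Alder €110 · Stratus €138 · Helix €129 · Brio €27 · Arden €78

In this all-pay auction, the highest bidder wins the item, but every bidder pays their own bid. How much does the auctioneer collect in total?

Total revenue: €670

Bids in order: 138 (Stratus) > 129 (Helix) > 126 (Rook) > 110 (Alder) > 78 (Arden) > 36 (Zephyr) > …
Every bidder forfeits their bid regardless of winning.
Revenue = 26 + 36 + 126 + 110 + 138 + 129 + 27 + 78 = €670.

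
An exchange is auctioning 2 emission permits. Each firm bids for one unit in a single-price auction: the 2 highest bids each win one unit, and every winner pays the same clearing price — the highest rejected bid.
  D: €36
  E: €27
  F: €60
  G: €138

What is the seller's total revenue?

Total revenue: €72

Sorting: 138 (G), 60 (F), 36 (D), 27 (E)
Winners (2 units): G, F.
Highest unsuccessful bid: €36 → clearing price.
Total revenue = 2 × €36 = €72.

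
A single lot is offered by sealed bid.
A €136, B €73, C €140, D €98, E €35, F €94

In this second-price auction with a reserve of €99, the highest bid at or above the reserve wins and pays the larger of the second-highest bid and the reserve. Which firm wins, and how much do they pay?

C pays €136

Rule: the highest bid at or above the reserve wins and pays the larger of the second-highest bid and the reserve.
Bids in order: 140 (C) > 136 (A) > 98 (D) > 94 (F) > 73 (B) > 35 (E)
Highest eligible bid: C at €140.
Second-highest bid €136 exceeds the reserve €99 → payment €136.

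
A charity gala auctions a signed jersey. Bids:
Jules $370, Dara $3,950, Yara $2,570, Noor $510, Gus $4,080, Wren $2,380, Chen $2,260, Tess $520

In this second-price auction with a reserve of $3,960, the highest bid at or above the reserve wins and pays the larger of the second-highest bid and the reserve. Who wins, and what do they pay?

Bids ranked: 4,080 (Gus) > 3,950 (Dara) > 2,570 (Yara) > 2,380 (Wren) > 2,260 (Chen) > 520 (Tess) > …
Highest eligible bid: Gus at $4,080.
Second-highest bid $3,950 is below the reserve $3,960, so the reserve binds → payment $3,960.

Gus pays $3,960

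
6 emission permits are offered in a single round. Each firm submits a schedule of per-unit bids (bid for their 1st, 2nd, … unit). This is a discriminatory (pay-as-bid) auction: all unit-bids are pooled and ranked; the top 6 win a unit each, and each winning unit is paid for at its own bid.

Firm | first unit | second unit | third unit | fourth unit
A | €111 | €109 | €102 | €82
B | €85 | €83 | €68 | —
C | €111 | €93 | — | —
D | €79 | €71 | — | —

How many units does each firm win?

Merging the schedules and taking the best 6: 111 (A-1), 111 (C-1), 109 (A-2), 102 (A-3), 93 (C-2), 85 (B-1)
Next rejected bid: €83 (not a price — pay-as-bid).
Allocation: A 3, B 1, C 2.

A 3, B 1, C 2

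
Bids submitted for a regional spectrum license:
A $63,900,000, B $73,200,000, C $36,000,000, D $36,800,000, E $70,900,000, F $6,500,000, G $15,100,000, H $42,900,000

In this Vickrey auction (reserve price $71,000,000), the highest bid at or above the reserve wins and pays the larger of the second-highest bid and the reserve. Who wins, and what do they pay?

B pays $71,000,000

Sorting bids: 73,200,000 (B) > 70,900,000 (E) > 63,900,000 (A) > 42,900,000 (H) > 36,800,000 (D) > 36,000,000 (C) > …
Highest eligible bid: B at $73,200,000.
Second-highest bid $70,900,000 is below the reserve $71,000,000, so the reserve binds → payment $71,000,000.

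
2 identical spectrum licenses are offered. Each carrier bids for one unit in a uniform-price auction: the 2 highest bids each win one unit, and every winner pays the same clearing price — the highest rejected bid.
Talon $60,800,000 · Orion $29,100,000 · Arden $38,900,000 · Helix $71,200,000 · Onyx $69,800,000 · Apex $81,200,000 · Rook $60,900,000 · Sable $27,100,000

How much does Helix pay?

Sorting: 81,200,000 (Apex), 71,200,000 (Helix), 69,800,000 (Onyx), 60,900,000 (Rook), …
Top 2: Apex, Helix.
Clearing price = highest rejected bid = $69,800,000.
Helix wins → pays $69,800,000.

Helix pays $69,800,000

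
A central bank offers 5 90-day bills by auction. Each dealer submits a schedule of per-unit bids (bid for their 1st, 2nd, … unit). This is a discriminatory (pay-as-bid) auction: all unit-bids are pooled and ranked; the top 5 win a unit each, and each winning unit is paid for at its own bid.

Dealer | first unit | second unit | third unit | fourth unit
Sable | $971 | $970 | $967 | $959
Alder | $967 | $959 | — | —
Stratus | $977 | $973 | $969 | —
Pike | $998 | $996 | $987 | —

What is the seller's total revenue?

Total revenue: $4,931

Pooled unit-bids ranked (top 5): 998 (Pike-1), 996 (Pike-2), 987 (Pike-3), 977 (Stratus-1), 973 (Stratus-2)
Next rejected bid: $971 (not a price — pay-as-bid).
Each winning unit pays its own bid.
Revenue = 998 + 996 + 987 + 977 + 973 = $4,931.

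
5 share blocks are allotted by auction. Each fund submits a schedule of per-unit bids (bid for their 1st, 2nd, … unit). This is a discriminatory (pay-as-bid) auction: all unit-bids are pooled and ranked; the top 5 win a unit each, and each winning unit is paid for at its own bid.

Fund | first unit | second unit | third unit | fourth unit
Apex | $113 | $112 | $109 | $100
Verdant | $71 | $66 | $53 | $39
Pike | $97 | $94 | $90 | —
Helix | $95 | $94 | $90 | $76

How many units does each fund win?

Apex 4, Pike 1

Merging the schedules and taking the best 5: 113 (Apex-1), 112 (Apex-2), 109 (Apex-3), 100 (Apex-4), 97 (Pike-1)
Next rejected bid: $95 (not a price — pay-as-bid).
Allocation: Apex 4, Pike 1.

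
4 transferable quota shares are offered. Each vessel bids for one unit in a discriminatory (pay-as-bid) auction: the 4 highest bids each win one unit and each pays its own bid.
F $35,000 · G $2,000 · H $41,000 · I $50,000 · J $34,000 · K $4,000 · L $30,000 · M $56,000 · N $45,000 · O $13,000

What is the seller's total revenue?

Total revenue: $192,000

Sorting: 56,000 (M), 50,000 (I), 45,000 (N), 41,000 (H), 35,000 (F), 34,000 (J), …
Winners (4 units): M, I, N, H.
Total revenue = 56,000 + 50,000 + 45,000 + 41,000 = $192,000.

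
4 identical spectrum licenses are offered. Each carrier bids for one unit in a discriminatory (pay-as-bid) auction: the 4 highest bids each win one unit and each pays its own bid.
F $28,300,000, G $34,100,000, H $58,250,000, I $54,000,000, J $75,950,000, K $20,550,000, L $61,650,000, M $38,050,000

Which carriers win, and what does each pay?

Ordering the bids: 75,950,000 (J), 61,650,000 (L), 58,250,000 (H), 54,000,000 (I), 38,050,000 (M), 34,100,000 (G), …
Winners (4 units): J, L, H, I.
Each winner pays its own bid: J $75,950,000, L $61,650,000, H $58,250,000, I $54,000,000.

J $75,950,000, L $61,650,000, H $58,250,000, I $54,000,000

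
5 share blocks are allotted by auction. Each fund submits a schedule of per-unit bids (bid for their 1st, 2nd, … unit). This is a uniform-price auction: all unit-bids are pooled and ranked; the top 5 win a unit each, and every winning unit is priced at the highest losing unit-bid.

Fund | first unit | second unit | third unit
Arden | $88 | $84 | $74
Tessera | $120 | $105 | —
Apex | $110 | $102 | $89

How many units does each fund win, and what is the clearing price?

Pooled unit-bids ranked (top 5): 120 (Tessera-1), 110 (Apex-1), 105 (Tessera-2), 102 (Apex-2), 89 (Apex-3)
First bid not allocated: $88.
Allocation: Apex 3, Tessera 2.

Apex 3, Tessera 2; clearing price $88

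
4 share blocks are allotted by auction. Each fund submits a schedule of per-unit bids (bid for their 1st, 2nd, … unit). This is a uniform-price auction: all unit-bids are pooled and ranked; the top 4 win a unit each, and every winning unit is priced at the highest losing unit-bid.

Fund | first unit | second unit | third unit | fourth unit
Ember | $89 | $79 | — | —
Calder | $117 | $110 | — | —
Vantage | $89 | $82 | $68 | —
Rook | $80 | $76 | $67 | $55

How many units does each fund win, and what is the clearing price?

Calder 2, Ember 1, Vantage 1; clearing price $82

Merging the schedules and taking the best 4: 117 (Calder-1), 110 (Calder-2), 89 (Ember-1), 89 (Vantage-1)
The (k+1)-th unit-bid is $82.
Allocation: Calder 2, Ember 1, Vantage 1.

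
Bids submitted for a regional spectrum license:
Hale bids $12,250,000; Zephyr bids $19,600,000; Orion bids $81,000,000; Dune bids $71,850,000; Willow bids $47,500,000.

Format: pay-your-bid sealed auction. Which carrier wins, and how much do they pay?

Orion pays $81,000,000

Sorting bids: 81,000,000 (Orion) > 71,850,000 (Dune) > 47,500,000 (Willow) > 19,600,000 (Zephyr) > 12,250,000 (Hale)
Orion is highest → pays own bid, $81,000,000.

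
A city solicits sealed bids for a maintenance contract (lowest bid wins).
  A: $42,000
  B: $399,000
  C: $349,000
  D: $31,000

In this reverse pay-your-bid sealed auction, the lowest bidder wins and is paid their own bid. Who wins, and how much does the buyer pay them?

Sorting bids: 31,000 (D) < 42,000 (A) < 349,000 (C) < 399,000 (B)
D has the lowest bid and is paid exactly that: $31,000.

D is paid $31,000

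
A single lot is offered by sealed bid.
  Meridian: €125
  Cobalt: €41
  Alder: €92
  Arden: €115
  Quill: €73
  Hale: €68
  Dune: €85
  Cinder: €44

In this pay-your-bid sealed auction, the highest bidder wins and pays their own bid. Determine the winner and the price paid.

Meridian pays €125

Sorting bids: 125 (Meridian) > 115 (Arden) > 92 (Alder) > 85 (Dune) > 73 (Quill) > 68 (Hale) > …
First-price: Meridian pays what they bid, €125.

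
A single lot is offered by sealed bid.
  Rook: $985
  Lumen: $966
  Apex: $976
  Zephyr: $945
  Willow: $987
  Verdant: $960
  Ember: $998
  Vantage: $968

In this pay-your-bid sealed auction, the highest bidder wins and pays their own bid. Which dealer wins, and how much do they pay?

Pay-your-bid sealed auction: the highest bidder wins and pays their own bid.
Bids in order: 998 (Ember) > 987 (Willow) > 985 (Rook) > 976 (Apex) > 968 (Vantage) > 966 (Lumen) > …
First-price: Ember pays what they bid, $998.

Ember pays $998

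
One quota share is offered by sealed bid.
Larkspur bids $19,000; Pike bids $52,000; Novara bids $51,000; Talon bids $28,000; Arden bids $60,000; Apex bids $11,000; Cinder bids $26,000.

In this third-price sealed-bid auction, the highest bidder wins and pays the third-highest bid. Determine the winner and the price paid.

Arden pays $51,000

Bids in order: 60,000 (Arden) > 52,000 (Pike) > 51,000 (Novara) > 28,000 (Talon) > 26,000 (Cinder) > 19,000 (Larkspur) > …
Arden wins; payment is bid #3 in the ranking = $51,000.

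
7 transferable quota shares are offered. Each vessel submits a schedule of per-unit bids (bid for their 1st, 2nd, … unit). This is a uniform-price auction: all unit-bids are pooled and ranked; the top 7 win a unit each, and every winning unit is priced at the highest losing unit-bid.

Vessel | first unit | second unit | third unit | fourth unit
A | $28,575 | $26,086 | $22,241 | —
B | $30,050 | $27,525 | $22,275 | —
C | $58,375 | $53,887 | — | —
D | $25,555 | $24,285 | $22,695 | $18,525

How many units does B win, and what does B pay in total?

Merging the schedules and taking the best 7: 58,375 (C-1), 53,887 (C-2), 30,050 (B-1), 28,575 (A-1), 27,525 (B-2), 26,086 (A-2), 25,555 (D-1)
The (k+1)-th unit-bid is $24,285.
B wins 2 unit(s) at $24,285 each.

B: 2 units, pays $48,570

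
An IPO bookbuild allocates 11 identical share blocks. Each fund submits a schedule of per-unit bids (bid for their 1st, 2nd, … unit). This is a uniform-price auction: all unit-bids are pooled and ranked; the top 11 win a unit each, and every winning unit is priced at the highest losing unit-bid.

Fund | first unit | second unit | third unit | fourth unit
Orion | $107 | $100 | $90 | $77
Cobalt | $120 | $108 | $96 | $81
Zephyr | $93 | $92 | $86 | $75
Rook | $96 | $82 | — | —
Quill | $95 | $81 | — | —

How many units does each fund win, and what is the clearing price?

Cobalt 3, Orion 3, Quill 1, Rook 1, Zephyr 3; clearing price $82

Merging the schedules and taking the best 11: 120 (Cobalt-1), 108 (Cobalt-2), 107 (Orion-1), 100 (Orion-2), 96 (Cobalt-3), 96 (Rook-1), 95 (Quill-1), 93 (Zephyr-1), 92 (Zephyr-2), 90 (Orion-3), 86 (Zephyr-3)
First bid not allocated: $82.
Allocation: Cobalt 3, Orion 3, Quill 1, Rook 1, Zephyr 3.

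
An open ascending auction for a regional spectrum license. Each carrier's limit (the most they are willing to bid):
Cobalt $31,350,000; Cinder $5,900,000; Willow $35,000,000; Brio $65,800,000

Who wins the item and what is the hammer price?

Brio wins at $35,000,000

Open ascending-bid auction: the price rises until one bidder remains; the winner pays the price at which the last rival dropped out.
Sorting limits: 65,800,000 (Brio) > 35,000,000 (Willow) > 31,350,000 (Cobalt) > 5,900,000 (Cinder)
Willow is the last rival to drop out, at $35,000,000; Brio remains and wins at that price.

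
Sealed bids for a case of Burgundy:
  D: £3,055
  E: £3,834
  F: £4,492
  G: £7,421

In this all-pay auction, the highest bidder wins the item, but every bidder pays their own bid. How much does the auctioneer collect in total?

Sorting bids: 7,421 (G) > 4,492 (F) > 3,834 (E) > 3,055 (D)
Every bidder forfeits their bid regardless of winning.
Revenue = 3,055 + 3,834 + 4,492 + 7,421 = £18,802.

Total revenue: £18,802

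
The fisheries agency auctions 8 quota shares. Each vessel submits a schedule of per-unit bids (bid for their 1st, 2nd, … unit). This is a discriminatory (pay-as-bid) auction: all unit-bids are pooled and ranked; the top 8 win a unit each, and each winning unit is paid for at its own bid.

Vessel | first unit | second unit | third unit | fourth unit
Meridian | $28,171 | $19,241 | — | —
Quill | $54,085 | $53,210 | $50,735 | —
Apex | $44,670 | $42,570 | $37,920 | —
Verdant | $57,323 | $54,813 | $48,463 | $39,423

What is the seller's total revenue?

Pooled unit-bids ranked (top 8): 57,323 (Verdant-1), 54,813 (Verdant-2), 54,085 (Quill-1), 53,210 (Quill-2), 50,735 (Quill-3), 48,463 (Verdant-3), 44,670 (Apex-1), 42,570 (Apex-2)
Next rejected bid: $39,423 (not a price — pay-as-bid).
Each winning unit pays its own bid.
Revenue = 57,323 + 54,813 + 54,085 + 53,210 + 50,735 + 48,463 + 44,670 + 42,570 = $405,869.

Total revenue: $405,869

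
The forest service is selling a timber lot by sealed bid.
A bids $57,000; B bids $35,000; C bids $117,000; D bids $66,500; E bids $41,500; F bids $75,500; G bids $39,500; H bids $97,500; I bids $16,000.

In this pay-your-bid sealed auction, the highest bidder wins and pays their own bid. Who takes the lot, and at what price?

Sorting bids: 117,000 (C) > 97,500 (H) > 75,500 (F) > 66,500 (D) > 57,000 (A) > 41,500 (E) > …
First-price: C pays what they bid, $117,000.

C pays $117,000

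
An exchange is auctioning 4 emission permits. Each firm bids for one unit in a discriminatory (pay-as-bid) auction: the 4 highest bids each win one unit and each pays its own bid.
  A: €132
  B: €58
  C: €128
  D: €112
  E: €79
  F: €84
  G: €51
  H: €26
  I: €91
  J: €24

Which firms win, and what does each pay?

A €132, C €128, D €112, I €91

Bids ranked high→low: 132 (A), 128 (C), 112 (D), 91 (I), 84 (F), 79 (E), …
The 4 highest are A, C, D, I.
Each winner pays its own bid: A €132, C €128, D €112, I €91.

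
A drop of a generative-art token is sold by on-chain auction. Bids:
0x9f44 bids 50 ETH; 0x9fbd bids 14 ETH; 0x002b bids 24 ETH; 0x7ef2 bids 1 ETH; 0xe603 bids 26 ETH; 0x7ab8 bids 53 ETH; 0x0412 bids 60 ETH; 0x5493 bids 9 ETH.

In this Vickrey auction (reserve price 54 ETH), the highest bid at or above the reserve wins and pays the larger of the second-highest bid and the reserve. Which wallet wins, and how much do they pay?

Bids ranked: 60 (0x0412) > 53 (0x7ab8) > 50 (0x9f44) > 26 (0xe603) > 24 (0x002b) > 14 (0x9fbd) > …
Highest eligible bid: 0x0412 at 60 ETH.
max(second-highest 53 ETH, reserve 54 ETH) = 54 ETH.

0x0412 pays 54 ETH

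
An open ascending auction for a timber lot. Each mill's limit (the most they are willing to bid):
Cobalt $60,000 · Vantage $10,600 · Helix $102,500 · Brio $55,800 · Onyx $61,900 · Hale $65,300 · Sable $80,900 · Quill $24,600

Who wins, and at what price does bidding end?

Helix wins at $80,900

Rule: the price rises until one bidder remains; the winner pays the price at which the last rival dropped out.
Sorting limits: 102,500 (Helix) > 80,900 (Sable) > 65,300 (Hale) > 61,900 (Onyx) > 60,000 (Cobalt) > 55,800 (Brio) > …
Once the price passes $80,900, only Helix is left; the hammer falls at Sable's limit of $80,900.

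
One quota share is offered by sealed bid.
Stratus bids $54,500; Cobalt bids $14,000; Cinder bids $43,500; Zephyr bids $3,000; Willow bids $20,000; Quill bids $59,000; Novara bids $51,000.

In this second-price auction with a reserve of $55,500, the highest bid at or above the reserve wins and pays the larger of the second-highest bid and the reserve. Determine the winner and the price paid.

Quill pays $55,500

Second-price auction with a reserve of $55,500: the highest bid at or above the reserve wins and pays the larger of the second-highest bid and the reserve.
Bids ranked: 59,000 (Quill) > 54,500 (Stratus) > 51,000 (Novara) > 43,500 (Cinder) > 20,000 (Willow) > 14,000 (Cobalt) > …
Quill has the top bid at or above the reserve ($59,000).
Second-highest bid $54,500 is below the reserve $55,500, so the reserve binds → payment $55,500.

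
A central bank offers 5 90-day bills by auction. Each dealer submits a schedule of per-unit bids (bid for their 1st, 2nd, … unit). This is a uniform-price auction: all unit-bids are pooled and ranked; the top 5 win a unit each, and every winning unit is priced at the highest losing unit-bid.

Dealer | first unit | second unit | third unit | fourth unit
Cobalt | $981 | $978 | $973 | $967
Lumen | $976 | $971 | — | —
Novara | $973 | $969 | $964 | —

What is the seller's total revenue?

Merging the schedules and taking the best 5: 981 (Cobalt-1), 978 (Cobalt-2), 976 (Lumen-1), 973 (Cobalt-3), 973 (Novara-1)
The (k+1)-th unit-bid is $971.
Allocation: Cobalt 3, Lumen 1, Novara 1. Every unit priced at $971.
Revenue = 5 × 971 = $4,855.

Total revenue: $4,855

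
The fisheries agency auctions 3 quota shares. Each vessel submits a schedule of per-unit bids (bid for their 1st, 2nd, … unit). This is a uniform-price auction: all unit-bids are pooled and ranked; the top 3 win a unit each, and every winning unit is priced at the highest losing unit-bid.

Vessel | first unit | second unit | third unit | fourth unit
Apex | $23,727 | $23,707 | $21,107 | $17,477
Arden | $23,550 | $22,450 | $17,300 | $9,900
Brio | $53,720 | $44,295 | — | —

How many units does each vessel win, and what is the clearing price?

Pooled unit-bids ranked (top 3): 53,720 (Brio-1), 44,295 (Brio-2), 23,727 (Apex-1)
The (k+1)-th unit-bid is $23,707.
Allocation: Apex 1, Brio 2.

Apex 1, Brio 2; clearing price $23,707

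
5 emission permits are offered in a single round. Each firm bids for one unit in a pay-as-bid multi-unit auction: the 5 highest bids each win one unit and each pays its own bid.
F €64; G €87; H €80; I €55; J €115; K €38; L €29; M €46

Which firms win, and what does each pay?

Bids ranked high→low: 115 (J), 87 (G), 80 (H), 64 (F), 55 (I), 46 (M), 38 (K), …
Top 5: J, G, H, F, I.
Each winner pays its own bid: J €115, G €87, H €80, F €64, I €55.

J €115, G €87, H €80, F €64, I €55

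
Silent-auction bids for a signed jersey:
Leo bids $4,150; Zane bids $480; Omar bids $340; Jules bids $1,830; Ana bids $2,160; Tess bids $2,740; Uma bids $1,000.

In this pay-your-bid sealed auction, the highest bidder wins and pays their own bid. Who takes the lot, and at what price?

Leo pays $4,150

Sorting bids: 4,150 (Leo) > 2,740 (Tess) > 2,160 (Ana) > 1,830 (Jules) > 1,000 (Uma) > 480 (Zane) > …
Leo has the highest bid and pays exactly that: $4,150.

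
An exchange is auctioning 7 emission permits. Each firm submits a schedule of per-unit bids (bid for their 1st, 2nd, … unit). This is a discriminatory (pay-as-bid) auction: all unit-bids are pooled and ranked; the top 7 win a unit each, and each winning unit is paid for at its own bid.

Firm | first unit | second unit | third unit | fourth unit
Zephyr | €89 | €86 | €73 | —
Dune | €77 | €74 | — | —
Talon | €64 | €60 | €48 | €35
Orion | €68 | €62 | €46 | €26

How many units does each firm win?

All unit-bids, highest first — top 7: 89 (Zephyr-1), 86 (Zephyr-2), 77 (Dune-1), 74 (Dune-2), 73 (Zephyr-3), 68 (Orion-1), 64 (Talon-1)
Next rejected bid: €62 (not a price — pay-as-bid).
Allocation: Dune 2, Orion 1, Talon 1, Zephyr 3.

Dune 2, Orion 1, Talon 1, Zephyr 3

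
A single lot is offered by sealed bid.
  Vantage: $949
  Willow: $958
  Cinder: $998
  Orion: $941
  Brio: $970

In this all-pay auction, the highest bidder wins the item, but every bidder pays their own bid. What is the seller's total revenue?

Total revenue: $4,816

Sorting bids: 998 (Cinder) > 970 (Brio) > 958 (Willow) > 949 (Vantage) > 941 (Orion)
Every bidder forfeits their bid regardless of winning.
Revenue = 949 + 958 + 998 + 941 + 970 = $4,816.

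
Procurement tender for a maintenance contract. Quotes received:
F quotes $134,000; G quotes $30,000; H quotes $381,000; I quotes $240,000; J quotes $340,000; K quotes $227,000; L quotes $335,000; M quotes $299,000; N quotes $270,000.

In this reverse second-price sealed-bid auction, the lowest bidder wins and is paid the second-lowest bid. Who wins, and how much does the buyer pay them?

G is paid $134,000

Rule: the lowest bidder wins and is paid the second-lowest bid.
Bids ranked: 30,000 (G) < 134,000 (F) < 227,000 (K) < 240,000 (I) < 270,000 (N) < 299,000 (M) < …
G wins with the lowest bid; price is set by the runner-up at $134,000.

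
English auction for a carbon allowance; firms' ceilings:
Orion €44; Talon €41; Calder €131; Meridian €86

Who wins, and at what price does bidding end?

Limits in order: 131 (Calder) > 86 (Meridian) > 44 (Orion) > 41 (Talon)
Meridian is the last rival to drop out, at €86; Calder remains and wins at that price.

Calder wins at €86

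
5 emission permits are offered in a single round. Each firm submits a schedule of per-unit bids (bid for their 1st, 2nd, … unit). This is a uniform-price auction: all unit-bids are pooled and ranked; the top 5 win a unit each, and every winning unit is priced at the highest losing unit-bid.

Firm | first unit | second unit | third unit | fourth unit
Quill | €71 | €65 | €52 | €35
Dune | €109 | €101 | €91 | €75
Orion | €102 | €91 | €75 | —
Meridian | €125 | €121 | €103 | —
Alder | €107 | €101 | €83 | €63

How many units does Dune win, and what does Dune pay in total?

Dune: 1 unit, pays €102

All unit-bids, highest first — top 5: 125 (Meridian-1), 121 (Meridian-2), 109 (Dune-1), 107 (Alder-1), 103 (Meridian-3)
The (k+1)-th unit-bid is €102.
Dune wins 1 unit(s) at €102 each.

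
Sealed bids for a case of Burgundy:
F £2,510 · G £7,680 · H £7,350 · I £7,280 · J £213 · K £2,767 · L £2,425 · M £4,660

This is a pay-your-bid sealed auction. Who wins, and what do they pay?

G pays £7,680

Bids ranked: 7,680 (G) > 7,350 (H) > 7,280 (I) > 4,660 (M) > 2,767 (K) > 2,510 (F) > …
G has the highest bid and pays exactly that: £7,680.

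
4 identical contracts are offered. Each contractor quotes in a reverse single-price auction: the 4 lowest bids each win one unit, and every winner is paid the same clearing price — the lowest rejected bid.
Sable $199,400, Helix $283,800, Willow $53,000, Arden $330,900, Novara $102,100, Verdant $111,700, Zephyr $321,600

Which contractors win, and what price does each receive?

Willow, Novara, Verdant, Sable; each is paid $283,800

Ordering the bids: 53,000 (Willow), 102,100 (Novara), 111,700 (Verdant), 199,400 (Sable), 283,800 (Helix), 321,600 (Zephyr), …
Lowest 4: Willow, Novara, Verdant, Sable.
First losing bid is Helix's $283,800, which sets the uniform price.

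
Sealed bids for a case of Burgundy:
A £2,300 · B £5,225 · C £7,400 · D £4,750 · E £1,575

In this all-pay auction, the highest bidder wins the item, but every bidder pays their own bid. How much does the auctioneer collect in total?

Sorting bids: 7,400 (C) > 5,225 (B) > 4,750 (D) > 2,300 (A) > 1,575 (E)
C wins with the top bid; all bids are sunk regardless.
Every bidder forfeits their bid regardless of winning.
Revenue = 2,300 + 5,225 + 7,400 + 4,750 + 1,575 = £21,250.

Total revenue: £21,250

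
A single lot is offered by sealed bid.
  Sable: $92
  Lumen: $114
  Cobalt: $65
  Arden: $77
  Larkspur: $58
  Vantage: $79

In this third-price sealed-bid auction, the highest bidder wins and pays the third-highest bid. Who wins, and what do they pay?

Lumen pays $79

Bids in order: 114 (Lumen) > 92 (Sable) > 79 (Vantage) > 77 (Arden) > 65 (Cobalt) > 58 (Larkspur)
Lumen wins; payment is bid #3 in the ranking = $79.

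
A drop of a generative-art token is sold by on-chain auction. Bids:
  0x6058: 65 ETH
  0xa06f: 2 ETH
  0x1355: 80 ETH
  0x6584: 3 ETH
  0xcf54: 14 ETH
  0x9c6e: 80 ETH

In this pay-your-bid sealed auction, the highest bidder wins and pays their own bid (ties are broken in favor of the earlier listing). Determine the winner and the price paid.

Sorting bids: 80 (0x1355) > 80 (0x9c6e) > 65 (0x6058) > 14 (0xcf54) > 3 (0x6584) > 2 (0xa06f)
Tie at 80 ETH → 0x1355 wins by tie-break.
0x1355 is highest → pays own bid, 80 ETH.

0x1355 pays 80 ETH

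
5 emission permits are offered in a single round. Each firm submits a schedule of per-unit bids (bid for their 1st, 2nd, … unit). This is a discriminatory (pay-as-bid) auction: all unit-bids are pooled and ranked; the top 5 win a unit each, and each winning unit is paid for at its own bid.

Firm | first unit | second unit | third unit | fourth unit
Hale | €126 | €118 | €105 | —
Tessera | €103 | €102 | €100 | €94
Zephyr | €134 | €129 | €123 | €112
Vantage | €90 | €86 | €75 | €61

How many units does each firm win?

Hale 2, Zephyr 3

Pooled unit-bids ranked (top 5): 134 (Zephyr-1), 129 (Zephyr-2), 126 (Hale-1), 123 (Zephyr-3), 118 (Hale-2)
Next rejected bid: €112 (not a price — pay-as-bid).
Allocation: Hale 2, Zephyr 3.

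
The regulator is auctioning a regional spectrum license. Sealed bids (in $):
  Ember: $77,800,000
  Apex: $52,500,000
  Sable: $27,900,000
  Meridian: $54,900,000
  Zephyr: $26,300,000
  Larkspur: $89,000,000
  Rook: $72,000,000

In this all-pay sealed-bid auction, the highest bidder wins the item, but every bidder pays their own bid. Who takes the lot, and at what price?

Larkspur pays $89,000,000

Rule: the highest bidder wins the item, but every bidder pays their own bid.
Bids ranked: 89,000,000 (Larkspur) > 77,800,000 (Ember) > 72,000,000 (Rook) > 54,900,000 (Meridian) > 52,500,000 (Apex) > 27,900,000 (Sable) > …
Larkspur wins with the top bid; all bids are sunk regardless.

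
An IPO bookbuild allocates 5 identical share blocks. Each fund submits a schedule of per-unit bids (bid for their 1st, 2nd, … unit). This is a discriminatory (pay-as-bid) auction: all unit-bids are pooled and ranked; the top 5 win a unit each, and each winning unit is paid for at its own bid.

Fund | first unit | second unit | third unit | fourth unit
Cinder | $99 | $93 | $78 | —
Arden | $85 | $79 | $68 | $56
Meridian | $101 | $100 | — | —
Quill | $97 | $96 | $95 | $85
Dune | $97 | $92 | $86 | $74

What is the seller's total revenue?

Total revenue: $494

Pooled unit-bids ranked (top 5): 101 (Meridian-1), 100 (Meridian-2), 99 (Cinder-1), 97 (Quill-1), 97 (Dune-1)
Next rejected bid: $96 (not a price — pay-as-bid).
Each winning unit pays its own bid.
Revenue = 101 + 100 + 99 + 97 + 97 = $494.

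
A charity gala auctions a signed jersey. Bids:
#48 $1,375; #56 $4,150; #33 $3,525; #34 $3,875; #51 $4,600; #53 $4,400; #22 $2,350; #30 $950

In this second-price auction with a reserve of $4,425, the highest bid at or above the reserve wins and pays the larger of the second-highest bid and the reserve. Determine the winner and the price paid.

Bids in order: 4,600 (#51) > 4,400 (#53) > 4,150 (#56) > 3,875 (#34) > 3,525 (#33) > 2,350 (#22) > …
#51 has the top bid at or above the reserve ($4,600).
max(second-highest $4,400, reserve $4,425) = $4,425.

#51 pays $4,425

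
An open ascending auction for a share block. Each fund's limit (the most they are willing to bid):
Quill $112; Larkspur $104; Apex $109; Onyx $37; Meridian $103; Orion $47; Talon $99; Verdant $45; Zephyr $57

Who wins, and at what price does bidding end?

Quill wins at $109

Sorting limits: 112 (Quill) > 109 (Apex) > 104 (Larkspur) > 103 (Meridian) > 99 (Talon) > 57 (Zephyr) > …
Apex is the last rival to drop out, at $109; Quill remains and wins at that price.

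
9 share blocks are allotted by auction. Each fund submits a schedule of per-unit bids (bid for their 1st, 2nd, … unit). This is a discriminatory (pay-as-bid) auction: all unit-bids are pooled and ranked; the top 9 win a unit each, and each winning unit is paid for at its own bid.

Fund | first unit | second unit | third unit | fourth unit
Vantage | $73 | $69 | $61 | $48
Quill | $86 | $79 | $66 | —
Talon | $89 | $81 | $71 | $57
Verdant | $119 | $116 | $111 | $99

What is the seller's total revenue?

All unit-bids, highest first — top 9: 119 (Verdant-1), 116 (Verdant-2), 111 (Verdant-3), 99 (Verdant-4), 89 (Talon-1), 86 (Quill-1), 81 (Talon-2), 79 (Quill-2), 73 (Vantage-1)
Next rejected bid: $71 (not a price — pay-as-bid).
Each winning unit pays its own bid.
Revenue = 119 + 116 + 111 + 99 + 89 + 86 + 81 + 79 + 73 = $853.

Total revenue: $853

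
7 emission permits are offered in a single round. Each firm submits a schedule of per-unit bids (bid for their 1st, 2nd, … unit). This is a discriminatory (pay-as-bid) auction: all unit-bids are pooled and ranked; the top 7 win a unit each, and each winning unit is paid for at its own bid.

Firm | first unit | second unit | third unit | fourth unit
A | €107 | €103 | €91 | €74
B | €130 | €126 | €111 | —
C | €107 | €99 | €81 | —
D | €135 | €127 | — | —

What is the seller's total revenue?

All unit-bids, highest first — top 7: 135 (D-1), 130 (B-1), 127 (D-2), 126 (B-2), 111 (B-3), 107 (A-1), 107 (C-1)
Next rejected bid: €103 (not a price — pay-as-bid).
Each winning unit pays its own bid.
Revenue = 135 + 130 + 127 + 126 + 111 + 107 + 107 = €843.

Total revenue: €843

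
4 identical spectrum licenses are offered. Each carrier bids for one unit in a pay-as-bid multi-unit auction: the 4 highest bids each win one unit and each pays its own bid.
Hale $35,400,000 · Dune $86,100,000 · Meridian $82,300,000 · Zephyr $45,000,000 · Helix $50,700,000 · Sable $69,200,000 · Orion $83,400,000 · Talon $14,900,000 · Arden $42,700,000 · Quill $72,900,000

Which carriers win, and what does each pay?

Dune $86,100,000, Orion $83,400,000, Meridian $82,300,000, Quill $72,900,000

Bids ranked high→low: 86,100,000 (Dune), 83,400,000 (Orion), 82,300,000 (Meridian), 72,900,000 (Quill), 69,200,000 (Sable), 50,700,000 (Helix), …
Top 4: Dune, Orion, Meridian, Quill.
Each winner pays its own bid: Dune $86,100,000, Orion $83,400,000, Meridian $82,300,000, Quill $72,900,000.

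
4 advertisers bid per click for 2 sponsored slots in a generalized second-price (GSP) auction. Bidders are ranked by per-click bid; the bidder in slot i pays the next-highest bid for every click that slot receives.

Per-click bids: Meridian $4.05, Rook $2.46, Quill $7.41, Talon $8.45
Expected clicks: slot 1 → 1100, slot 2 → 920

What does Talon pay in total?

Sorting advertisers: $8.45 (Talon) > $7.41 (Quill) > $4.05 (Meridian) > …
Talon holds slot 1 → pays next bid $7.41 × 1100 clicks = $8151.00.

Talon pays $8151.00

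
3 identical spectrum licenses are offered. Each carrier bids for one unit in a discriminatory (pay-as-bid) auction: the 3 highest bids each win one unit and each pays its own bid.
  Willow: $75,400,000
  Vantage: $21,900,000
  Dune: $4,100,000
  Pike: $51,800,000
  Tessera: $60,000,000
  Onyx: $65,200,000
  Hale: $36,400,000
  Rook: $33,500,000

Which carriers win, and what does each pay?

Willow $75,400,000, Onyx $65,200,000, Tessera $60,000,000

Bids ranked high→low: 75,400,000 (Willow), 65,200,000 (Onyx), 60,000,000 (Tessera), 51,800,000 (Pike), 36,400,000 (Hale), …
Winners (3 units): Willow, Onyx, Tessera.
Each winner pays its own bid: Willow $75,400,000, Onyx $65,200,000, Tessera $60,000,000.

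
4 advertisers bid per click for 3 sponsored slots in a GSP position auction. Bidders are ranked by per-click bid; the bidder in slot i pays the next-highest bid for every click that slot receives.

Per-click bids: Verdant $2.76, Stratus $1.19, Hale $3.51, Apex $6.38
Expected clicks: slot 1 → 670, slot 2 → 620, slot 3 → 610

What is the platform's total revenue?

Per-click bids in order: $6.38 (Apex) > $3.51 (Hale) > $2.76 (Verdant) > $1.19 (Stratus)
Slot 1: Apex pays $3.51 × 670 = $2351.70
Slot 2: Hale pays $2.76 × 620 = $1711.20
Slot 3: Verdant pays $1.19 × 610 = $725.90
Total = $4788.80

Total revenue: $4788.80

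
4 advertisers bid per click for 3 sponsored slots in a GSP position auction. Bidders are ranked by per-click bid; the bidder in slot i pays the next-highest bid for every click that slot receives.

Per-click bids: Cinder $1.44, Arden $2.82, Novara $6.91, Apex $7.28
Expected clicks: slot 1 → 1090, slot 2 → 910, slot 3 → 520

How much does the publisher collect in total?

Total revenue: $10846.90

Sorting advertisers: $7.28 (Apex) > $6.91 (Novara) > $2.82 (Arden) > $1.44 (Cinder)
Slot 1: Apex pays $6.91 × 1090 = $7531.90
Slot 2: Novara pays $2.82 × 910 = $2566.20
Slot 3: Arden pays $1.44 × 520 = $748.80
Total = $10846.90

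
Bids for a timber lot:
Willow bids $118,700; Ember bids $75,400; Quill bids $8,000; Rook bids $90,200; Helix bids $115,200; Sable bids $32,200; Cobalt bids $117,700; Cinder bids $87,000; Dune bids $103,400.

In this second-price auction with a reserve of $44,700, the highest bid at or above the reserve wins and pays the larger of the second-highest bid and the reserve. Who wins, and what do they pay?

Sorting bids: 118,700 (Willow) > 117,700 (Cobalt) > 115,200 (Helix) > 103,400 (Dune) > 90,200 (Rook) > 87,000 (Cinder) > …
Willow has the top bid at or above the reserve ($118,700).
max(second-highest $117,700, reserve $44,700) = $117,700; the reserve does not bind.

Willow pays $117,700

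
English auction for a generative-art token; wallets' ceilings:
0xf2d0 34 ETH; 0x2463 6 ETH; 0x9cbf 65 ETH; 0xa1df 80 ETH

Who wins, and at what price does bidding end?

Sorting limits: 80 (0xa1df) > 65 (0x9cbf) > 34 (0xf2d0) > 6 (0x2463)
Once the price passes 65 ETH, only 0xa1df is left; the hammer falls at 0x9cbf's limit of 65 ETH.

0xa1df wins at 65 ETH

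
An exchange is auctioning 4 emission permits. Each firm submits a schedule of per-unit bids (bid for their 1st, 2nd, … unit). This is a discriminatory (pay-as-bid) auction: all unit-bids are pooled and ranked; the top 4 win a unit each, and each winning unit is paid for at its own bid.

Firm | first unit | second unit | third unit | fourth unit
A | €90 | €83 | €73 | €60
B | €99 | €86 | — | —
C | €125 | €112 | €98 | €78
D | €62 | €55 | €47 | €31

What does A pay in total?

Merging the schedules and taking the best 4: 125 (C-1), 112 (C-2), 99 (B-1), 98 (C-3)
Next rejected bid: €90 (not a price — pay-as-bid).
A wins no units.

A pays €0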